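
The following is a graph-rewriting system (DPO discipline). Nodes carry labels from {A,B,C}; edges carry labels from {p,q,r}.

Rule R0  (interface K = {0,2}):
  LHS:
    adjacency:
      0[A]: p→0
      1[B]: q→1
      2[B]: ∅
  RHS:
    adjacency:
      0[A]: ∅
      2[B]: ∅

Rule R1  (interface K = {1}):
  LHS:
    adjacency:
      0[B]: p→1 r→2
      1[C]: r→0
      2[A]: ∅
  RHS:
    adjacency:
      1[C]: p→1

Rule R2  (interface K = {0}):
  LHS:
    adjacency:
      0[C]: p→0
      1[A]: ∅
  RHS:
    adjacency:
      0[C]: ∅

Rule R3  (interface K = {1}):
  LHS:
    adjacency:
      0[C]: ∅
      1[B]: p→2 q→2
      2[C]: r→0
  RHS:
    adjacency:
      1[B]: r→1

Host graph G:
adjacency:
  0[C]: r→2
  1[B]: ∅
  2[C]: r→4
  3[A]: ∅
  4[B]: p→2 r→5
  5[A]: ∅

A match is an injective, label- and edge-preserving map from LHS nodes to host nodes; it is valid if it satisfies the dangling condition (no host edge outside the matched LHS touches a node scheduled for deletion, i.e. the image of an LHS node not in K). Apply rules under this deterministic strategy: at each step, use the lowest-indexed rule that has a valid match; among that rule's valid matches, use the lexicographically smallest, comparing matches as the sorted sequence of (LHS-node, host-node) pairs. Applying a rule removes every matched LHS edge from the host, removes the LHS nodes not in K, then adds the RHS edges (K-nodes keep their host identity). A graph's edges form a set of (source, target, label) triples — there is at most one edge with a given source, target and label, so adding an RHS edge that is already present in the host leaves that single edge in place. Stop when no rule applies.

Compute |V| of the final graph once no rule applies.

[0] host  ⇒  6 nodes, 4 edges  {0-r->2 2-r->4 4-p->2 4-r->5}
[1] R1 @ {0↦4, 1↦2, 2↦5}  ⇒  4 nodes, 2 edges  {0-r->2 2-p->2}
[2] R2 @ {0↦2, 1↦3}  ⇒  3 nodes, 1 edges  {0-r->2}
normal form: no rule applies after step 2
NF nodes: {0:C, 1:B, 2:C}

Answer: 3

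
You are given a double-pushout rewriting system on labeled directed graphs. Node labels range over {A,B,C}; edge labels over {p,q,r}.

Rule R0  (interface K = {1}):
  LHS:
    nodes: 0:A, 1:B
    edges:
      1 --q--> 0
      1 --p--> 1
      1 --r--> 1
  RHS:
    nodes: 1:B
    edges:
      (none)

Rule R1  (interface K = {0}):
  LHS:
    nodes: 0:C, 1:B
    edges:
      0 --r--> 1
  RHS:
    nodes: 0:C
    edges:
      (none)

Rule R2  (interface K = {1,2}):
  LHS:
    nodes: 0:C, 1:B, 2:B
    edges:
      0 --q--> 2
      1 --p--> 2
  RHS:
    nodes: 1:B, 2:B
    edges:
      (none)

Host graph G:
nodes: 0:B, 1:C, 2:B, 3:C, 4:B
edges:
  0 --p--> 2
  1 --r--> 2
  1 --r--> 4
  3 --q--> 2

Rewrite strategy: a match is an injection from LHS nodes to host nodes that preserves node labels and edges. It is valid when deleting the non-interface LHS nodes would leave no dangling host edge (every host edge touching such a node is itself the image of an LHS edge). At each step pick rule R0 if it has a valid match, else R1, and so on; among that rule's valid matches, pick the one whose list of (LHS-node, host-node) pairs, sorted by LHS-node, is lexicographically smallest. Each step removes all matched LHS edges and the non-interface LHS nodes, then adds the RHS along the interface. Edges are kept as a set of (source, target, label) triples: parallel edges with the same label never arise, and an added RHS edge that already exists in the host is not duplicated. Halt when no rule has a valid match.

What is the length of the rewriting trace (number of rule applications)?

Answer: 3

Rewrite trace:
start.  V:5 E:4  edges: 0-p->2 1-r->2 1-r->4 3-q->2
1. fire R1 via {0↦1, 1↦4}  →  V:4 E:3  edges: 0-p->2 1-r->2 3-q->2
2. fire R2 via {0↦3, 1↦0, 2↦2}  →  V:3 E:1  edges: 1-r->2
3. fire R1 via {0↦1, 1↦2}  →  V:2 E:0  edges: ∅
final graph: no rule applies after step 3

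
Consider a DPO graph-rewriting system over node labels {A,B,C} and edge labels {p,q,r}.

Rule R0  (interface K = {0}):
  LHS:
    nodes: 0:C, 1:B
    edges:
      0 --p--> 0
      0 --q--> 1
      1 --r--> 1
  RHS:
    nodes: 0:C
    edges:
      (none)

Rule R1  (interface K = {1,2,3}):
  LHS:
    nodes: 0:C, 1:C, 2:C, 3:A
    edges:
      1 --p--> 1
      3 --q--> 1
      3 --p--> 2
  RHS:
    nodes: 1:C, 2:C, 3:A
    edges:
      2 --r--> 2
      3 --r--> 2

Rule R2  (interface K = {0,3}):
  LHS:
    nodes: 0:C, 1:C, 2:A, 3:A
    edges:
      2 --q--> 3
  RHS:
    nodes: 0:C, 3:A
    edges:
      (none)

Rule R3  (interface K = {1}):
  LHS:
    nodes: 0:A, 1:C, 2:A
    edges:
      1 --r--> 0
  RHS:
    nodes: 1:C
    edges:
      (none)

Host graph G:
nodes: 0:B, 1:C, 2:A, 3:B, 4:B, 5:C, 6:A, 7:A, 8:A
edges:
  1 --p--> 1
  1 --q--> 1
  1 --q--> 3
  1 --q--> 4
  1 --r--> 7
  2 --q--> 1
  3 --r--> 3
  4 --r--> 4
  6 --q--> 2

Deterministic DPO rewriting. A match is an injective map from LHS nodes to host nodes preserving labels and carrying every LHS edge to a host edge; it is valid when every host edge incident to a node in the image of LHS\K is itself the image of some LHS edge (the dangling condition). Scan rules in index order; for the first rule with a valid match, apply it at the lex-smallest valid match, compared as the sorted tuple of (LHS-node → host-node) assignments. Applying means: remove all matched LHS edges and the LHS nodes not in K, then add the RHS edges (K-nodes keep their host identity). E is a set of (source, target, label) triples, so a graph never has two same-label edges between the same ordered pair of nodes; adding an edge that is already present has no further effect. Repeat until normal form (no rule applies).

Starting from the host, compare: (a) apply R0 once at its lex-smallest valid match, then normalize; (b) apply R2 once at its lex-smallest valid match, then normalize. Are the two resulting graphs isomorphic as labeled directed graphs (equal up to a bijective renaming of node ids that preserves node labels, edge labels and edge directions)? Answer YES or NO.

Answer: YES

Rewrite trace:
branch R0-first: apply at {0↦1, 1↦3} → |E|=6, then 2 more step(s) → NF |V|=4 |E|=4 V={0:B, 1:C, 2:A, 4:B} E=1-q->1 1-q->4 2-q->1 4-r->4
branch R2-first: apply at {0↦1, 1↦5, 2↦6, 3↦2} → |E|=8, then 2 more step(s) → NF |V|=4 |E|=4 V={0:B, 1:C, 2:A, 4:B} E=1-q->1 1-q->4 2-q->1 4-r->4
graphs isomorphic (equal up to label-preserving node renaming)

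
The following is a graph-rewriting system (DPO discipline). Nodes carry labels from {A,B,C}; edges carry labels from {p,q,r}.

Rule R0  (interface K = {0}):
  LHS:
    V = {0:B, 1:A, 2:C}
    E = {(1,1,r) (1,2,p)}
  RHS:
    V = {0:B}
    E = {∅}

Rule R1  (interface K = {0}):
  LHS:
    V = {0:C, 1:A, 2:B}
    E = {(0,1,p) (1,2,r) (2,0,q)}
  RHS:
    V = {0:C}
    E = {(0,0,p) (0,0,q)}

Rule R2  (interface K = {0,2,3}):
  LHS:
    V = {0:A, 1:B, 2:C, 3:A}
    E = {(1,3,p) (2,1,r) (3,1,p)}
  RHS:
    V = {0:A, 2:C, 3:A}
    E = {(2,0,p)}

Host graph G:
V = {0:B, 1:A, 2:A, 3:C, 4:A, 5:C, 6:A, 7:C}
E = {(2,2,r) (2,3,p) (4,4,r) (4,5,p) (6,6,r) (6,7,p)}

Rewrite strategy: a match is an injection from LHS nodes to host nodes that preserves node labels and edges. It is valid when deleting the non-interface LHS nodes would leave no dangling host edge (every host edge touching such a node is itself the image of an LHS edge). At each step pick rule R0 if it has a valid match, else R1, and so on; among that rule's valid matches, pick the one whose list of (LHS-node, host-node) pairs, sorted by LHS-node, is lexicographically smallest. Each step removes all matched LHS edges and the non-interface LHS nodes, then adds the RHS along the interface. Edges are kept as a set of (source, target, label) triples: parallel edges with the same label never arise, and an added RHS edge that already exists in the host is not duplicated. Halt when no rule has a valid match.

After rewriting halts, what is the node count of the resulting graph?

Answer: 2

Rewrite trace:
initial: |V|=8 |E|=6  E = 2-r->2 2-p->3 4-r->4 4-p->5 6-r->6 6-p->7
step 1: apply R0 at {0↦0, 1↦2, 2↦3}  → |V|=6 |E|=4  E = 4-r->4 4-p->5 6-r->6 6-p->7
step 2: apply R0 at {0↦0, 1↦4, 2↦5}  → |V|=4 |E|=2  E = 6-r->6 6-p->7
step 3: apply R0 at {0↦0, 1↦6, 2↦7}  → |V|=2 |E|=0  E = ∅
final graph: no rule applies after step 3
NF nodes: {0:B, 1:A}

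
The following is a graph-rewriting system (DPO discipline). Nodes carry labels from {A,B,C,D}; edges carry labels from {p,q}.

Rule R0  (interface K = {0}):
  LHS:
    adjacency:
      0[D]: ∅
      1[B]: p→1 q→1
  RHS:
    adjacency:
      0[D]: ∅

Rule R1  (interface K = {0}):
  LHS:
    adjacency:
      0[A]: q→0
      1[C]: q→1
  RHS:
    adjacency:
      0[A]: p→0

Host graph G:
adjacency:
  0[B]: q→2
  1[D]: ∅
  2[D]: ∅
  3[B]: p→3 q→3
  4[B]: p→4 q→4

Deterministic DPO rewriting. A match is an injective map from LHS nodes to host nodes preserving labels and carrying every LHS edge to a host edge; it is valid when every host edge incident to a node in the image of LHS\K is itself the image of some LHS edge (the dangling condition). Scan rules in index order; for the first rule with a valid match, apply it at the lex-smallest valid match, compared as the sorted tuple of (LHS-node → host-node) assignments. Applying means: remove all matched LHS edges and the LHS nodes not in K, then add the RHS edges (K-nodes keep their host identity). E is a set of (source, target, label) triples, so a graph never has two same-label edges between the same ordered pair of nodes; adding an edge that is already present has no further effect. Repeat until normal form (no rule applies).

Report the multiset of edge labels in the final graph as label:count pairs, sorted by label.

Answer: q:1

Rewrite trace:
initial: |V|=5 |E|=5  E = 0-q->2 3-p->3 3-q->3 4-p->4 4-q->4
step 1: apply R0 at {0↦1, 1↦3}  → |V|=4 |E|=3  E = 0-q->2 4-p->4 4-q->4
step 2: apply R0 at {0↦1, 1↦4}  → |V|=3 |E|=1  E = 0-q->2
halt: no rule applies after step 2
NF edges: [(0, 2, 'q')]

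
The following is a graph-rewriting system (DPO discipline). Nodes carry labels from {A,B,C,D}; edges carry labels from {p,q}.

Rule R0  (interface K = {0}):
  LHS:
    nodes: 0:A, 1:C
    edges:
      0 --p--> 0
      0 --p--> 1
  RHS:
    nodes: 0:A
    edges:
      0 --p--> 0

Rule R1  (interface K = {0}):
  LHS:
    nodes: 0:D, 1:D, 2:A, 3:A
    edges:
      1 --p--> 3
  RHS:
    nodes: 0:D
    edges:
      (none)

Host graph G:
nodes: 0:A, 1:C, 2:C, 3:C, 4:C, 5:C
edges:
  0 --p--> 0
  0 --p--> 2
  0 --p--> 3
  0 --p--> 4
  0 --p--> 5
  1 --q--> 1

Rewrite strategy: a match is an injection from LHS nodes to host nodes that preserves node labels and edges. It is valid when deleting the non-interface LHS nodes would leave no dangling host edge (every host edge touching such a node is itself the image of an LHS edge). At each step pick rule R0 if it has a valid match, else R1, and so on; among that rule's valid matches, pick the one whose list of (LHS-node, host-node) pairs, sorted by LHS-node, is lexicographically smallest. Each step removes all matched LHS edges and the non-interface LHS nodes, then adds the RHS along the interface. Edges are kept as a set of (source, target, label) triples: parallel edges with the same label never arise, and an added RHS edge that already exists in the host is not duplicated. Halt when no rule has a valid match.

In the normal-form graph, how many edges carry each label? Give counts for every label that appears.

Answer: p:1 q:1

Rewrite trace:
initial: |V|=6 |E|=6  E = 0-p->0 0-p->2 0-p->3 0-p->4 0-p->5 1-q->1
step 1: apply R0 at {0↦0, 1↦2}  → |V|=5 |E|=5  E = 0-p->0 0-p->3 0-p->4 0-p->5 1-q->1
step 2: apply R0 at {0↦0, 1↦3}  → |V|=4 |E|=4  E = 0-p->0 0-p->4 0-p->5 1-q->1
step 3: apply R0 at {0↦0, 1↦4}  → |V|=3 |E|=3  E = 0-p->0 0-p->5 1-q->1
step 4: apply R0 at {0↦0, 1↦5}  → |V|=2 |E|=2  E = 0-p->0 1-q->1
final graph: no rule applies after step 4
NF edges: [(0, 0, 'p'), (1, 1, 'q')]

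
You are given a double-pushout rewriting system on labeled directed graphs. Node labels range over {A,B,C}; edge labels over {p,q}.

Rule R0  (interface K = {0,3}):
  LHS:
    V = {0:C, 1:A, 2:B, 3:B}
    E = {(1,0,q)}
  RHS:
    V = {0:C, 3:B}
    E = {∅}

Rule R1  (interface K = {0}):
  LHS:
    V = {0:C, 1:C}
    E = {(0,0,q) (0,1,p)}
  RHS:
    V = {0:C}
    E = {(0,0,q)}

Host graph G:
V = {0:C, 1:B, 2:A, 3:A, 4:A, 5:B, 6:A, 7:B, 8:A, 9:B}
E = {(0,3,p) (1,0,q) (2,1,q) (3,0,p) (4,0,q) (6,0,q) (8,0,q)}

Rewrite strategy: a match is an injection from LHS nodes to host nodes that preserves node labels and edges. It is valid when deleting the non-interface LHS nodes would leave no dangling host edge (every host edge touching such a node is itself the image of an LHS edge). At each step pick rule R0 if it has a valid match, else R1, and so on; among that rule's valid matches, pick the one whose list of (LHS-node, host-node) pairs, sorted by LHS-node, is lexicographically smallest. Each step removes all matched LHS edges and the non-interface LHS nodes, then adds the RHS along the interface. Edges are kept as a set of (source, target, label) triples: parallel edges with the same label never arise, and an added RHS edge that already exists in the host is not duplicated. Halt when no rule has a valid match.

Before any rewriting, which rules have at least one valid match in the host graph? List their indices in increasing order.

R0: 27 valid matches — {0↦0, 1↦4, 2↦5, 3↦1}, {0↦0, 1↦4, 2↦5, 3↦7}, {0↦0, 1↦4, 2↦5, 3↦9} (+24 more)
R1: no valid match — LHS pattern not found

Answer: [R0]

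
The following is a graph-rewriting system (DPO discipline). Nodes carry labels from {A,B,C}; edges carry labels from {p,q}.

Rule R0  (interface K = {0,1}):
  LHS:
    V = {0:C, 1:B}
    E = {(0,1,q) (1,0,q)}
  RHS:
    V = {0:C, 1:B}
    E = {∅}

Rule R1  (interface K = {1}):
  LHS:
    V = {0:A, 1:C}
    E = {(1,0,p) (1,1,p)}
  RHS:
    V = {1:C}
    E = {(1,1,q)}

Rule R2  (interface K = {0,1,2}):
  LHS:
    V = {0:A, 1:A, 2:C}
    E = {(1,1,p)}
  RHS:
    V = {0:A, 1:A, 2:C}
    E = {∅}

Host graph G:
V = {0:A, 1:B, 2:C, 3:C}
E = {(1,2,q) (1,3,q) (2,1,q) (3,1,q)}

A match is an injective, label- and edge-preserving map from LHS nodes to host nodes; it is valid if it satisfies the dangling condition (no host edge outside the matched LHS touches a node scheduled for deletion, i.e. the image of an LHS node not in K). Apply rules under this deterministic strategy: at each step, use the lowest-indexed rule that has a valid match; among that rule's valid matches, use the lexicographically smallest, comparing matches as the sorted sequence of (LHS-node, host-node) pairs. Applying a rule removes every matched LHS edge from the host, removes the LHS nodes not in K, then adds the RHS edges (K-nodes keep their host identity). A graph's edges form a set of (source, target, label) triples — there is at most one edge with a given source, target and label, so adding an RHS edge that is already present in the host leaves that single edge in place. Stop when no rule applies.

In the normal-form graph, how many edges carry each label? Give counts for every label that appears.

Answer: (no edges)

Derivation:
start.  V:4 E:4  edges: 1-q->2 1-q->3 2-q->1 3-q->1
1. fire R0 via {0↦2, 1↦1}  →  V:4 E:2  edges: 1-q->3 3-q->1
2. fire R0 via {0↦3, 1↦1}  →  V:4 E:0  edges: ∅
normal form: no rule applies after step 2
NF edges: []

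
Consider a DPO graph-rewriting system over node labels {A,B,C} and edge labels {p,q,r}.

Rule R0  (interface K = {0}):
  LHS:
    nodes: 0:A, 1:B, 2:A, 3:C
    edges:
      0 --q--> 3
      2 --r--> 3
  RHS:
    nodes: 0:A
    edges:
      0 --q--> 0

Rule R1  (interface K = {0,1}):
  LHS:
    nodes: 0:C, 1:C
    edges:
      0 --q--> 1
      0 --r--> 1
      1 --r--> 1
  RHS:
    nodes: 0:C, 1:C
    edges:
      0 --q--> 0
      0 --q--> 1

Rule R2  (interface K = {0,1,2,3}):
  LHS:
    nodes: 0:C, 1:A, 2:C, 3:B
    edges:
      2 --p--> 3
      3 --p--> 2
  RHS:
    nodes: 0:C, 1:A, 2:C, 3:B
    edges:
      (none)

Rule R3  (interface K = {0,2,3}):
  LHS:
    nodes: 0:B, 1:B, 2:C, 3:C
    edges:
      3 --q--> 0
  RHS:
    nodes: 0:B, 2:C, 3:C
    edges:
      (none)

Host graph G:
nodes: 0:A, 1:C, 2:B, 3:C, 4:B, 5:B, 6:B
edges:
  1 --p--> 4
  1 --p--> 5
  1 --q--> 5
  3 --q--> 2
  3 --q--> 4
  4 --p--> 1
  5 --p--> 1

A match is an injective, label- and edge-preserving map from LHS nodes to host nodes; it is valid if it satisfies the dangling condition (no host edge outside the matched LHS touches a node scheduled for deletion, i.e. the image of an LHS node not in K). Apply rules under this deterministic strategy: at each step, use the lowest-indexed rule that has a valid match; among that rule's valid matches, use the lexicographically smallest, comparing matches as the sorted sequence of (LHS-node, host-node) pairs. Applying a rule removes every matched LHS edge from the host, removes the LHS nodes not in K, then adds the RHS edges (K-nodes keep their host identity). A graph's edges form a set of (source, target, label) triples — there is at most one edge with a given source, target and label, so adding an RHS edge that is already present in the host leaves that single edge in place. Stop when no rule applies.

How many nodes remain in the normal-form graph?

Answer: 4

Rewrite trace:
initial: |V|=7 |E|=7  E = 1-p->4 1-p->5 1-q->5 3-q->2 3-q->4 4-p->1 5-p->1
step 1: apply R2 at {0↦3, 1↦0, 2↦1, 3↦4}  → |V|=7 |E|=5  E = 1-p->5 1-q->5 3-q->2 3-q->4 5-p->1
step 2: apply R2 at {0↦3, 1↦0, 2↦1, 3↦5}  → |V|=7 |E|=3  E = 1-q->5 3-q->2 3-q->4
step 3: apply R3 at {0↦2, 1↦6, 2↦1, 3↦3}  → |V|=6 |E|=2  E = 1-q->5 3-q->4
step 4: apply R3 at {0↦4, 1↦2, 2↦1, 3↦3}  → |V|=5 |E|=1  E = 1-q->5
step 5: apply R3 at {0↦5, 1↦4, 2↦3, 3↦1}  → |V|=4 |E|=0  E = ∅
halt: no rule applies after step 5
NF nodes: {0:A, 1:C, 3:C, 5:B}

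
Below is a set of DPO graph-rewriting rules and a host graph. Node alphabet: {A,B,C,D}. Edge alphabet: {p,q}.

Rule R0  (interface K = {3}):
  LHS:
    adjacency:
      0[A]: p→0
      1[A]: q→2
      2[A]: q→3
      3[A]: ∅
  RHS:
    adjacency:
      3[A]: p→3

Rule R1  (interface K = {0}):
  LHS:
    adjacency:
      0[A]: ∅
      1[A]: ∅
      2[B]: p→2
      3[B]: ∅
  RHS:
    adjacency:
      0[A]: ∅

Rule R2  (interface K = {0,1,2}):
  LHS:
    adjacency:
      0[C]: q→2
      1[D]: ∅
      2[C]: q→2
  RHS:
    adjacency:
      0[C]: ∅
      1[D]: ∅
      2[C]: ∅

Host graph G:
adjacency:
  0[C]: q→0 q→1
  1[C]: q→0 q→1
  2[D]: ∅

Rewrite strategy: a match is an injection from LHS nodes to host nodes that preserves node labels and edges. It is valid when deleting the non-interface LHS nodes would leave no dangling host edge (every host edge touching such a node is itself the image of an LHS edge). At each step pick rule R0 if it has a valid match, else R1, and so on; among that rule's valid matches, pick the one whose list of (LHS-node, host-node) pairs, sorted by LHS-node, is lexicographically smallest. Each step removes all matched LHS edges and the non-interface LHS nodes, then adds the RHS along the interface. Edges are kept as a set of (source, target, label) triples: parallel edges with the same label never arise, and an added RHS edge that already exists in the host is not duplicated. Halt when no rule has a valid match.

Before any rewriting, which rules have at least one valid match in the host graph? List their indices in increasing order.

Answer: [R2]

Derivation:
R0: no valid match — LHS pattern not found
R1: no valid match — LHS pattern not found
R2: 2 valid matches — {0↦0, 1↦2, 2↦1}, {0↦1, 1↦2, 2↦0}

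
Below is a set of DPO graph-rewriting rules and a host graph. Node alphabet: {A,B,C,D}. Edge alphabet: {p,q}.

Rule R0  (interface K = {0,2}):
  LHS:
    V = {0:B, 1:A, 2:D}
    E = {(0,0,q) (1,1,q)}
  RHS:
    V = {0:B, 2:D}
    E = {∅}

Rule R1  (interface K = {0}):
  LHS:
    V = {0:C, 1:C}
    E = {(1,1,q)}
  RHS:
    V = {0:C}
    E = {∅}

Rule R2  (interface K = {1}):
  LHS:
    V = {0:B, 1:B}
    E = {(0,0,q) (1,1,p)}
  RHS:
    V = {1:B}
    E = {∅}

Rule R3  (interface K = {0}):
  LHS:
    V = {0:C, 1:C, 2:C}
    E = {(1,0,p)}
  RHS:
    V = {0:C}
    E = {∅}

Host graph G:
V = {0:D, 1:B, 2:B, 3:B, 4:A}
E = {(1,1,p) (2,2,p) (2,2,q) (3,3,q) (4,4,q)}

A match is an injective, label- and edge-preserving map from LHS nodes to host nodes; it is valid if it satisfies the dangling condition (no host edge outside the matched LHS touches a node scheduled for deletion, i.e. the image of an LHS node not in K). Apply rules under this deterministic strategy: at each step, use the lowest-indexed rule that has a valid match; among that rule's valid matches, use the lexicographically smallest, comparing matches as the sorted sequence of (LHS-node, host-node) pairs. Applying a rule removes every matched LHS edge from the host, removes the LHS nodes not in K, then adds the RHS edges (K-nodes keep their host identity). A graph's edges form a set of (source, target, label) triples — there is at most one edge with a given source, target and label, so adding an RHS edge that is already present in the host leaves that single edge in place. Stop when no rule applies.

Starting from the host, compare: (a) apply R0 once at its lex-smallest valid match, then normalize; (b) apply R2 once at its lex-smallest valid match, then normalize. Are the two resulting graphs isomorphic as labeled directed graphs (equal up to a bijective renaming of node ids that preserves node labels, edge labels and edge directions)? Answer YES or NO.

Answer: YES

Derivation:
branch R0-first: apply at {0↦2, 1↦4, 2↦0} → |E|=3, then 1 more step(s) → NF |V|=3 |E|=1 V={0:D, 1:B, 2:B} E=2-p->2
branch R2-first: apply at {0↦3, 1↦1} → |E|=3, then 1 more step(s) → NF |V|=3 |E|=1 V={0:D, 1:B, 2:B} E=2-p->2
graphs isomorphic (equal up to label-preserving node renaming)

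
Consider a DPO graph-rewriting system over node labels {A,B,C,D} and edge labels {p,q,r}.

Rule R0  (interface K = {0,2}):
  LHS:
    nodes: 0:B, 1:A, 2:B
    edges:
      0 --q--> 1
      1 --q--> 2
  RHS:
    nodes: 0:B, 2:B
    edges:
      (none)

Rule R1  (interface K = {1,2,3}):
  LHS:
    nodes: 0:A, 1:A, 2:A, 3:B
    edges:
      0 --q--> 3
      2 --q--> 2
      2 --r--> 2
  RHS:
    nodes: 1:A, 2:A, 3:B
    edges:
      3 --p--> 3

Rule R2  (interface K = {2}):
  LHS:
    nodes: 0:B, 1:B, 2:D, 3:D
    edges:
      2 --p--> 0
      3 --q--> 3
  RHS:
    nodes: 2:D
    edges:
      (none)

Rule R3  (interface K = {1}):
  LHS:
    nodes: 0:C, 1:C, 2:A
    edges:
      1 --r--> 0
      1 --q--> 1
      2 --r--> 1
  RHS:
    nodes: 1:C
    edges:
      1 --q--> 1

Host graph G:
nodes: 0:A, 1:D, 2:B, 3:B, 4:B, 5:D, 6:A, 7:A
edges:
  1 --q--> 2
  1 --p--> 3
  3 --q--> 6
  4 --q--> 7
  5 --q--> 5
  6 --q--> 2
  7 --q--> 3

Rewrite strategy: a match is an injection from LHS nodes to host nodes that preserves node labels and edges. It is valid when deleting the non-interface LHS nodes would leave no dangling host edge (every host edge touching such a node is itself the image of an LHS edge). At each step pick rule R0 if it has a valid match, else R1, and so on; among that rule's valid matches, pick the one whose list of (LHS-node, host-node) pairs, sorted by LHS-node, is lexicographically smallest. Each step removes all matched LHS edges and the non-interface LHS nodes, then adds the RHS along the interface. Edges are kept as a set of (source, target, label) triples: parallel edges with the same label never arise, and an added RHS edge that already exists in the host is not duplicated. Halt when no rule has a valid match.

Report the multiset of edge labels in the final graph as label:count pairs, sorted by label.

Answer: q:1

Derivation:
[0] host  ⇒  8 nodes, 7 edges  {1-q->2 1-p->3 3-q->6 4-q->7 5-q->5 6-q->2 7-q->3}
[1] R0 @ {0↦3, 1↦6, 2↦2}  ⇒  7 nodes, 5 edges  {1-q->2 1-p->3 4-q->7 5-q->5 7-q->3}
[2] R0 @ {0↦4, 1↦7, 2↦3}  ⇒  6 nodes, 3 edges  {1-q->2 1-p->3 5-q->5}
[3] R2 @ {0↦3, 1↦4, 2↦1, 3↦5}  ⇒  3 nodes, 1 edges  {1-q->2}
halt: no rule applies after step 3
NF edges: [(1, 2, 'q')]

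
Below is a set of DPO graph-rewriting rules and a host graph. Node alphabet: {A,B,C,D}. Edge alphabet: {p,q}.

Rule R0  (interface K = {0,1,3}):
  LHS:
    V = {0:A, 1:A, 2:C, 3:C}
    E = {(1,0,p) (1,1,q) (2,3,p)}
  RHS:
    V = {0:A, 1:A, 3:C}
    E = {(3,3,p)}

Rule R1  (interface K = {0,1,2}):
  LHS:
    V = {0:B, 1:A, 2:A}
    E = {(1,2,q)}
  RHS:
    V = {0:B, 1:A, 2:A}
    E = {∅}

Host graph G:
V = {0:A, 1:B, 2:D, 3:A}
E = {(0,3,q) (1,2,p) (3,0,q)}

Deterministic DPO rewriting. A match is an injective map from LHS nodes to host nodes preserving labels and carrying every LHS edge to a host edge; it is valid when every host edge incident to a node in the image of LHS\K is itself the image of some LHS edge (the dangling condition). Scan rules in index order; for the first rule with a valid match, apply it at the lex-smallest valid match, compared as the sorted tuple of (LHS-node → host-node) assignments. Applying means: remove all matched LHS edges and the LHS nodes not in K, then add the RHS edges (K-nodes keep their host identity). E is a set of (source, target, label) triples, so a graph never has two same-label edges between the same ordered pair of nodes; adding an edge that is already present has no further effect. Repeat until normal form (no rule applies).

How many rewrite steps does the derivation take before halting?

start.  V:4 E:3  edges: 0-q->3 1-p->2 3-q->0
1. fire R1 via {0↦1, 1↦0, 2↦3}  →  V:4 E:2  edges: 1-p->2 3-q->0
2. fire R1 via {0↦1, 1↦3, 2↦0}  →  V:4 E:1  edges: 1-p->2
halt: no rule applies after step 2

Answer: 2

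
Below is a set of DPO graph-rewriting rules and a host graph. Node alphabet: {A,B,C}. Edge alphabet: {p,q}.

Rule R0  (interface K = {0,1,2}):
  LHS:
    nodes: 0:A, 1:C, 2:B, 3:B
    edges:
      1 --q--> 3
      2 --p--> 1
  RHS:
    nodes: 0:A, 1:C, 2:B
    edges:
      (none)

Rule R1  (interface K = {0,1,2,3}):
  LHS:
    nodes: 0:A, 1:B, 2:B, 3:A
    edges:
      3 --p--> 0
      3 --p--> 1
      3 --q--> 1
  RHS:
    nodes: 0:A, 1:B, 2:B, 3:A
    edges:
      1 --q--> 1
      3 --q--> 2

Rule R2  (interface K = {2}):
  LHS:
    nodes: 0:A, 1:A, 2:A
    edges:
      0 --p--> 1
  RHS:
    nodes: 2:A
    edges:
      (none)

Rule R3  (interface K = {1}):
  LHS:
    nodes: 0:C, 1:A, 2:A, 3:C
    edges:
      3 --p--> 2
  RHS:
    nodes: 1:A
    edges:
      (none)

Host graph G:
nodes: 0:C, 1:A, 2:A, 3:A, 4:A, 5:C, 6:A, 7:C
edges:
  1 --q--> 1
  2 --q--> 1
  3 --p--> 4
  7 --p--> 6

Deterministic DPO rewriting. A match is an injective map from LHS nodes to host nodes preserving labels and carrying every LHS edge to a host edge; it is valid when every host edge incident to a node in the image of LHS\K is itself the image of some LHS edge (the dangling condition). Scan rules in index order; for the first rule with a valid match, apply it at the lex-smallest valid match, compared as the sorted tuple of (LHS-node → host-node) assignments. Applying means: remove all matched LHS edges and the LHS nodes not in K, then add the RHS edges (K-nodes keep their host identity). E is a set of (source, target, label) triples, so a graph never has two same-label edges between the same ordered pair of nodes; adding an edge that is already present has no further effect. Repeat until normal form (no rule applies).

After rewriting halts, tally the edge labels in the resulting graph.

Answer: q:2

Steps:
[0] host  ⇒  8 nodes, 4 edges  {1-q->1 2-q->1 3-p->4 7-p->6}
[1] R2 @ {0↦3, 1↦4, 2↦1}  ⇒  6 nodes, 3 edges  {1-q->1 2-q->1 7-p->6}
[2] R3 @ {0↦0, 1↦1, 2↦6, 3↦7}  ⇒  3 nodes, 2 edges  {1-q->1 2-q->1}
final graph: no rule applies after step 2
NF edges: [(1, 1, 'q'), (2, 1, 'q')]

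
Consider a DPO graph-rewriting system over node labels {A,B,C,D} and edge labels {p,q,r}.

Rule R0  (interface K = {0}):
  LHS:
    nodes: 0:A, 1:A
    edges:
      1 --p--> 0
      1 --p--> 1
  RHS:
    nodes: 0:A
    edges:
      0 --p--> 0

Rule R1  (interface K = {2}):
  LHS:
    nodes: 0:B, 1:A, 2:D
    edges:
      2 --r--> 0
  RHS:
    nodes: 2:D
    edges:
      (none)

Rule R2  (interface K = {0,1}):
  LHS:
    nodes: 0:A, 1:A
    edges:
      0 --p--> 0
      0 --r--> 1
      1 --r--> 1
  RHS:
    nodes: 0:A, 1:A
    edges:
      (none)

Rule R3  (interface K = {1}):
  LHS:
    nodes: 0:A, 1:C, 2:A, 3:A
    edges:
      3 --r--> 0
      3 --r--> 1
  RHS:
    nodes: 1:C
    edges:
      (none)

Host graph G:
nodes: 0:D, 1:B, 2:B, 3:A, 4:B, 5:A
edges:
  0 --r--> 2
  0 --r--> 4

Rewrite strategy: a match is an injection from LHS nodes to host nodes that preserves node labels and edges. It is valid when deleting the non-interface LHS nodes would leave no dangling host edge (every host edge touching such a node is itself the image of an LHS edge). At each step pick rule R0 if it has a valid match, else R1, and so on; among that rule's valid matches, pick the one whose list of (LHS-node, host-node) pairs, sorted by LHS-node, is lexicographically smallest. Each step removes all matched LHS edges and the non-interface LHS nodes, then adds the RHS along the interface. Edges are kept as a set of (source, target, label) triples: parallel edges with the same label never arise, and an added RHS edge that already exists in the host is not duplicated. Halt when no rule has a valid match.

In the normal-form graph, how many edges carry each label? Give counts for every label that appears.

Answer: (no edges)

Rewrite trace:
initial: |V|=6 |E|=2  E = 0-r->2 0-r->4
step 1: apply R1 at {0↦2, 1↦3, 2↦0}  → |V|=4 |E|=1  E = 0-r->4
step 2: apply R1 at {0↦4, 1↦5, 2↦0}  → |V|=2 |E|=0  E = ∅
final graph: no rule applies after step 2
NF edges: []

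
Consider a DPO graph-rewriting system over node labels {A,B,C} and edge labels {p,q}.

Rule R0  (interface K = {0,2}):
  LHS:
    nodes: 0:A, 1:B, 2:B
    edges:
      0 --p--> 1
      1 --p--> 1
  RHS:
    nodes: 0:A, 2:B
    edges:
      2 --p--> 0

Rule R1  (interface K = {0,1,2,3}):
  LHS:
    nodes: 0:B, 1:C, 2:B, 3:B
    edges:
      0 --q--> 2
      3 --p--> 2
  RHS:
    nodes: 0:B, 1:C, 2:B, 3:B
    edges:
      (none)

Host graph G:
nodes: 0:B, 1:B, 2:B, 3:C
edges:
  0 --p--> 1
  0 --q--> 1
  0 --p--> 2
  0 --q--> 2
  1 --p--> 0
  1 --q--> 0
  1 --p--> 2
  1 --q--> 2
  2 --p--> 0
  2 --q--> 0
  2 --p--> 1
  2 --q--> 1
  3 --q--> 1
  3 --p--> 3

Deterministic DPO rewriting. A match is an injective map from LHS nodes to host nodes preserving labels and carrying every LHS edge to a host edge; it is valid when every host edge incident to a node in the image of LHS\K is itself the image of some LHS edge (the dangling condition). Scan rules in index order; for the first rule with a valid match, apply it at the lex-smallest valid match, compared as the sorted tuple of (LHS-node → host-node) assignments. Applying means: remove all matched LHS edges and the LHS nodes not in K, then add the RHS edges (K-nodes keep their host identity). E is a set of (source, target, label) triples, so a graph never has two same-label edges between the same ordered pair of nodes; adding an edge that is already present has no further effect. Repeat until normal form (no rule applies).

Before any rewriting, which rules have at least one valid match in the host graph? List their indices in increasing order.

Answer: [R1]

Derivation:
R0: no valid match — LHS pattern not found
R1: 6 valid matches — {0↦0, 1↦3, 2↦1, 3↦2}, {0↦0, 1↦3, 2↦2, 3↦1}, {0↦1, 1↦3, 2↦0, 3↦2} (+3 more)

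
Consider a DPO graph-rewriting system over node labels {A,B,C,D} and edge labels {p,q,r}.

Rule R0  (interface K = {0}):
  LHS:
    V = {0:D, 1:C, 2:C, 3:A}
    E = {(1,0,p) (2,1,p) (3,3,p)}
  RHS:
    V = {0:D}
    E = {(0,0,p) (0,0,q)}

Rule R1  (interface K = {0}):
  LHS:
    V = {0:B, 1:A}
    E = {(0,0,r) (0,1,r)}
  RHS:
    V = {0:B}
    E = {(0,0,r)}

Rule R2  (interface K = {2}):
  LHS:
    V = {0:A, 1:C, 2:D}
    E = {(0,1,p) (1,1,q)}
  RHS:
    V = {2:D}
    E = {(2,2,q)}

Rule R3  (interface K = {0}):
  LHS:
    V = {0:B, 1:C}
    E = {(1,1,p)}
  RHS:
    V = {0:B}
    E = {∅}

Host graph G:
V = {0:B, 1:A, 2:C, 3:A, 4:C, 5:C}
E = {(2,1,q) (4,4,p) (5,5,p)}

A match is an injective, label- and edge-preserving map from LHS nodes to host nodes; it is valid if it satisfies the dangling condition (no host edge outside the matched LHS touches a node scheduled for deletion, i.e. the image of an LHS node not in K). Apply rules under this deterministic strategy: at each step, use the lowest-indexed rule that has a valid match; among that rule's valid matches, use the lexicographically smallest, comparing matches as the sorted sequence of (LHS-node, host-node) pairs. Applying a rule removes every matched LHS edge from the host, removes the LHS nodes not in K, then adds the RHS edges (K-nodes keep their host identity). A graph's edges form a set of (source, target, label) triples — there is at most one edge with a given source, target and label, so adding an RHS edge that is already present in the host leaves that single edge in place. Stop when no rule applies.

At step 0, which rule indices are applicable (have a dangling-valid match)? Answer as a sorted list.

R0: no valid match — LHS pattern not found
R1: no valid match — LHS pattern not found
R2: no valid match — LHS pattern not found
R3: 2 valid matches — {0↦0, 1↦4}, {0↦0, 1↦5}

Answer: [R3]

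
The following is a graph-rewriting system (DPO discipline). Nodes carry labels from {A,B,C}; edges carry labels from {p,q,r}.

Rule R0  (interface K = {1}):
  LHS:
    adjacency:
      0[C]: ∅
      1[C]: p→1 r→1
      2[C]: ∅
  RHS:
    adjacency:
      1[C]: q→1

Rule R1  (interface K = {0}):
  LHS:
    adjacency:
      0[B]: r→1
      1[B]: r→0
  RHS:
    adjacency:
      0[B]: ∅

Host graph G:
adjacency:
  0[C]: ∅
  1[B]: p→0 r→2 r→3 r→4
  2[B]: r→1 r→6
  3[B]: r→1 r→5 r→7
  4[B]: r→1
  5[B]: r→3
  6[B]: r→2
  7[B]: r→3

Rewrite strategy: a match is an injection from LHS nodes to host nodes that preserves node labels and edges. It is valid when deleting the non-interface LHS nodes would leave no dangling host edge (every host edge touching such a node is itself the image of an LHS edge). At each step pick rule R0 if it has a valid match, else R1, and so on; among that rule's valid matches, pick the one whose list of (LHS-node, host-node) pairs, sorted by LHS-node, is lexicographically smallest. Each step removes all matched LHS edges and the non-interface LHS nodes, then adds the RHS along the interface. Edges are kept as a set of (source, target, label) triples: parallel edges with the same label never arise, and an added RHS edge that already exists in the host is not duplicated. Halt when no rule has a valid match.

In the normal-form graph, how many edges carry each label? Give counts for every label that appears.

start.  V:8 E:13  edges: 1-p->0 1-r->2 1-r->3 1-r->4 2-r->1 2-r->6 3-r->1 3-r->5 3-r->7 4-r->1 5-r->3 6-r->2 7-r->3
1. fire R1 via {0↦1, 1↦4}  →  V:7 E:11  edges: 1-p->0 1-r->2 1-r->3 2-r->1 2-r->6 3-r->1 3-r->5 3-r->7 5-r->3 6-r->2 7-r->3
2. fire R1 via {0↦2, 1↦6}  →  V:6 E:9  edges: 1-p->0 1-r->2 1-r->3 2-r->1 3-r->1 3-r->5 3-r->7 5-r->3 7-r->3
3. fire R1 via {0↦1, 1↦2}  →  V:5 E:7  edges: 1-p->0 1-r->3 3-r->1 3-r->5 3-r->7 5-r->3 7-r->3
4. fire R1 via {0↦3, 1↦5}  →  V:4 E:5  edges: 1-p->0 1-r->3 3-r->1 3-r->7 7-r->3
5. fire R1 via {0↦3, 1↦7}  →  V:3 E:3  edges: 1-p->0 1-r->3 3-r->1
6. fire R1 via {0↦1, 1↦3}  →  V:2 E:1  edges: 1-p->0
final graph: no rule applies after step 6
NF edges: [(1, 0, 'p')]

Answer: p:1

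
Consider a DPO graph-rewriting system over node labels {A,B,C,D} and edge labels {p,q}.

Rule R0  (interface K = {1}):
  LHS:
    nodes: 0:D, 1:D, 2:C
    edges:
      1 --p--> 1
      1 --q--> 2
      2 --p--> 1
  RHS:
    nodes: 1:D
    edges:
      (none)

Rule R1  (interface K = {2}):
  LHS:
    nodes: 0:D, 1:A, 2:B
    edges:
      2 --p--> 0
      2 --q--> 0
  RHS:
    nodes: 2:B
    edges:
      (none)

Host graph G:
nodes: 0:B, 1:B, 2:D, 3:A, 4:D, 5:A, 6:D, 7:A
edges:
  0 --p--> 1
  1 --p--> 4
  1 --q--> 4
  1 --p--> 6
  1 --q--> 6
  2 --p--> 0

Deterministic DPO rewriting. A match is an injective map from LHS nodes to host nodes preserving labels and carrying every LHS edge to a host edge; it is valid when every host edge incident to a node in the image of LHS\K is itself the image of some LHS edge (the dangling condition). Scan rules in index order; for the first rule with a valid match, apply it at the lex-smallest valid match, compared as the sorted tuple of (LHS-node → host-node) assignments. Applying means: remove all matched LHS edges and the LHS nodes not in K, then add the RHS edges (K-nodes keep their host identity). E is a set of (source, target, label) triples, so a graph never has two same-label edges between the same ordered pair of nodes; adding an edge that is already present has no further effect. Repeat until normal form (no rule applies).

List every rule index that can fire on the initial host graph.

Answer: [R1]

Rewrite trace:
R0: no valid match — LHS pattern not found
R1: 6 valid matches — {0↦4, 1↦3, 2↦1}, {0↦4, 1↦5, 2↦1}, {0↦4, 1↦7, 2↦1} (+3 more)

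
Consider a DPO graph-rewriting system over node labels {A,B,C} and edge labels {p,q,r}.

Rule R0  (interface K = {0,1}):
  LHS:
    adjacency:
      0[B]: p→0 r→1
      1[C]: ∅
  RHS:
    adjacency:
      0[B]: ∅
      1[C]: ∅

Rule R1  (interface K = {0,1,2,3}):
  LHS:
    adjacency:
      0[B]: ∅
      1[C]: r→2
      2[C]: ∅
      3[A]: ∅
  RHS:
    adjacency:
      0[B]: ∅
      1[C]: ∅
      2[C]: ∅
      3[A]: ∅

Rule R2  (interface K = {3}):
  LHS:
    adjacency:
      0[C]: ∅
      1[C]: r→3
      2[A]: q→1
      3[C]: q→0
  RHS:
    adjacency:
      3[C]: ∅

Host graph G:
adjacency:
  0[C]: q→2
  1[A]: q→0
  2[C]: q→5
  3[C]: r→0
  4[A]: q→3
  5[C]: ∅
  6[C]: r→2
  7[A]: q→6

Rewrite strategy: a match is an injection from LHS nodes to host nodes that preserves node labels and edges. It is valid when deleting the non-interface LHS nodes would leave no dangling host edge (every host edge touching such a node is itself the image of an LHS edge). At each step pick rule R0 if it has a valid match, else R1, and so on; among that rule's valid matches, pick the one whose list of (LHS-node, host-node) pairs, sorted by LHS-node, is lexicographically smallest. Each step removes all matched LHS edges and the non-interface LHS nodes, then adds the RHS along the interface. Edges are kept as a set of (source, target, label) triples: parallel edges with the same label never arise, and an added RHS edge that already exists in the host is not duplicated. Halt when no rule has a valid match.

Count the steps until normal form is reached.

[0] host  ⇒  8 nodes, 7 edges  {0-q->2 1-q->0 2-q->5 3-r->0 4-q->3 6-r->2 7-q->6}
[1] R2 @ {0↦5, 1↦6, 2↦7, 3↦2}  ⇒  5 nodes, 4 edges  {0-q->2 1-q->0 3-r->0 4-q->3}
[2] R2 @ {0↦2, 1↦3, 2↦4, 3↦0}  ⇒  2 nodes, 1 edges  {1-q->0}
normal form: no rule applies after step 2

Answer: 2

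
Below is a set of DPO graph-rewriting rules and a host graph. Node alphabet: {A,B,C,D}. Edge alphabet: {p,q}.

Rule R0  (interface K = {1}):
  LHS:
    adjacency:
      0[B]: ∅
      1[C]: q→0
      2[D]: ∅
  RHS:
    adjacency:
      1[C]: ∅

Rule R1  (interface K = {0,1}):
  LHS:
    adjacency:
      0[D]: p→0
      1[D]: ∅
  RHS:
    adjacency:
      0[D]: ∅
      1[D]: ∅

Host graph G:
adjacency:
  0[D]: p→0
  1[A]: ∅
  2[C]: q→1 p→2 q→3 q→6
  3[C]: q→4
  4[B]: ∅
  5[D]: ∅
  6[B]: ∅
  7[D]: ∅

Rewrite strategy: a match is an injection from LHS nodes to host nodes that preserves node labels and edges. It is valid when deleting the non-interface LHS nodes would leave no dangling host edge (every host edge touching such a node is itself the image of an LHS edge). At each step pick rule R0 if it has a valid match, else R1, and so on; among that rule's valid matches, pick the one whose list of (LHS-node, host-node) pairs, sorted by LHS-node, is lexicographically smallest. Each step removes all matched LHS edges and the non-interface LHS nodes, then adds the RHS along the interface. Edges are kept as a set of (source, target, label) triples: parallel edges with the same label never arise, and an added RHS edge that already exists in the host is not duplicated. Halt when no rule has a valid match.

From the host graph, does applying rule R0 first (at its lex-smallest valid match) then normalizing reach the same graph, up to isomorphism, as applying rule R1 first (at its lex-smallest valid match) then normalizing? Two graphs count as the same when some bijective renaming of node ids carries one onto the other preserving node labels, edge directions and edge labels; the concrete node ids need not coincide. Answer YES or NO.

branch R0-first: apply at {0↦4, 1↦3, 2↦5} → |E|=5, then 1 more step(s) → NF |V|=4 |E|=4 V={0:D, 1:A, 2:C, 3:C} E=0-p->0 2-q->1 2-p->2 2-q->3
branch R1-first: apply at {0↦0, 1↦5} → |E|=5, then 2 more step(s) → NF |V|=4 |E|=3 V={1:A, 2:C, 3:C, 7:D} E=2-q->1 2-p->2 2-q->3
graphs not isomorphic

Answer: NO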